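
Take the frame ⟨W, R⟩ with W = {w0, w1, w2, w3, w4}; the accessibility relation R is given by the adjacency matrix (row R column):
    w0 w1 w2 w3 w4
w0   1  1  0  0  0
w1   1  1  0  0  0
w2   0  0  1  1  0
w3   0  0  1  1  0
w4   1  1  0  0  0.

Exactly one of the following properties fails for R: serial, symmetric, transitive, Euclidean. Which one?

symmetric

Serial: yes — every world has a successor (e.g. w0 R w0).
Symmetric: no — w4 R w0 but not w0 R w4.
Transitive: yes — every two-step R-path is closed by a direct edge.
Euclidean: yes — any two successors of a common world are R-related.
Only symmetric fails.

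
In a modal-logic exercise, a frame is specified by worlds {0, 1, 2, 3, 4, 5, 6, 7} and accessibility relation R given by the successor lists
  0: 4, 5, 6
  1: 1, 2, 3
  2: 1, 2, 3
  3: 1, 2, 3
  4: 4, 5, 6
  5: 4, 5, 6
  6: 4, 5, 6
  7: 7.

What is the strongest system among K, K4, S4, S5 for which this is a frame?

K4

Transitive (axiom 4): yes — every two-step R-path is closed by a direct edge.
Reflexive (axiom T): no — 0 is not related to itself.
Euclidean (axiom 5): yes — any two successors of a common world are R-related.
So F validates K, K4; S4 would additionally require R to be reflexive. The strongest is K4.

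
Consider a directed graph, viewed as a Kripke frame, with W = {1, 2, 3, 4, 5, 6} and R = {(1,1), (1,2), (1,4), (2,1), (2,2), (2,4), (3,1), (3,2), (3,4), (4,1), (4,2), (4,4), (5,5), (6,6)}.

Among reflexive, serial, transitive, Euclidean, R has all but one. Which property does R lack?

reflexive

Reflexive: no — 3 is not related to itself.
Serial: yes — every world has a successor (e.g. 1 R 1).
Transitive: yes — every two-step R-path is closed by a direct edge.
Euclidean: yes — any two successors of a common world are R-related.
Only reflexive fails.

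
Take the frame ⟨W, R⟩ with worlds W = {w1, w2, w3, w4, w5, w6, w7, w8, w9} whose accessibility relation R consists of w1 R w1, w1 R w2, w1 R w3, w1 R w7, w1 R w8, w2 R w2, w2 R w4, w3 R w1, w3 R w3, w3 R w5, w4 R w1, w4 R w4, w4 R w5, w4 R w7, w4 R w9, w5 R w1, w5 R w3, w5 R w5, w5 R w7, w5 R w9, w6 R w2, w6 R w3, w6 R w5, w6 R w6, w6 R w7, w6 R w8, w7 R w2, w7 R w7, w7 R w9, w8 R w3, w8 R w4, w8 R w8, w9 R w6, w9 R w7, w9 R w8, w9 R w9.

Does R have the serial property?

Yes

Serial: yes — every world has a successor (e.g. w1 R w1).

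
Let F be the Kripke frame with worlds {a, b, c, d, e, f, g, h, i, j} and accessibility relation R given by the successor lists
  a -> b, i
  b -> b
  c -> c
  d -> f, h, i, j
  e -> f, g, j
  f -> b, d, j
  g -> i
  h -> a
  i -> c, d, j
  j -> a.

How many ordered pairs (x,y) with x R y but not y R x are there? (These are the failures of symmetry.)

Enumerating: (a,b), (a,i), (d,h), (d,j), (e,f), (e,g), (e,j), (f,b), (f,j), (g,i), (h,a), (i,c), (i,j), (j,a).

14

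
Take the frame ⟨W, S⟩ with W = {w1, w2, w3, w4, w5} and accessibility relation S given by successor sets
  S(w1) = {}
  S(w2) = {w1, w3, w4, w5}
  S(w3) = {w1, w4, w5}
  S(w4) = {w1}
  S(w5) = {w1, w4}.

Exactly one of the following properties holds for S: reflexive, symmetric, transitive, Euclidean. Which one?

Reflexive: no — w1 is not related to itself.
Symmetric: no — w2 S w1 but not w1 S w2.
Transitive: yes — every two-step S-path is closed by a direct edge.
Euclidean: no — w2 S w1 and w2 S w3, but not w1 S w3.
Only transitive holds.

transitive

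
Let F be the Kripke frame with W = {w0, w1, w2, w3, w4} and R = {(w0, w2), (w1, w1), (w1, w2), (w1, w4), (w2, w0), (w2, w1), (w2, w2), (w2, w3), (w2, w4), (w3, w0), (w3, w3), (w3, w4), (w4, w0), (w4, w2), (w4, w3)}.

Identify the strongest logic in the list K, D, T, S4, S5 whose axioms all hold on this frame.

D

Serial (axiom D): yes — every world has a successor (e.g. w0 R w2).
Reflexive (axiom T): no — w0 is not related to itself.
Transitive (axiom 4): no — w0 R w2 and w2 R w1, but not w0 R w1.
Euclidean (axiom 5): no — w2 R w0 and w2 R w1, but not w0 R w1.
So F validates K, D; T would additionally require R to be reflexive. The strongest is D.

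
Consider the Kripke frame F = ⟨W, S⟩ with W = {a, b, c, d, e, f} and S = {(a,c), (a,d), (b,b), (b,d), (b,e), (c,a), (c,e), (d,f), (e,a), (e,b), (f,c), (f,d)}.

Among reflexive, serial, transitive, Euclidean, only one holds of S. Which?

Reflexive: no — a is not related to itself.
Serial: yes — every world has a successor (e.g. a S c).
Transitive: no — a S c and c S e, but not a S e.
Euclidean: no — a S c and a S d, but not c S d.
Only serial holds.

serial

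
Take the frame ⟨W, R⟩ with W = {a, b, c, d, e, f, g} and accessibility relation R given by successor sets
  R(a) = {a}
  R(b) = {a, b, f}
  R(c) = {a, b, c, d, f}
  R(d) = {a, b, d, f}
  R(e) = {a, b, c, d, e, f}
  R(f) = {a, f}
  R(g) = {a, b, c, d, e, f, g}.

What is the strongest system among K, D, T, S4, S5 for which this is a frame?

S4

Serial (axiom D): yes — every world has a successor (e.g. a R a).
Reflexive (axiom T): yes — every world is R-related to itself.
Transitive (axiom 4): yes — every two-step R-path is closed by a direct edge.
Euclidean (axiom 5): no — b R a and b R f, but not a R f.
So F validates K, D, T, S4; S5 would additionally require R to be Euclidean. The strongest is S4.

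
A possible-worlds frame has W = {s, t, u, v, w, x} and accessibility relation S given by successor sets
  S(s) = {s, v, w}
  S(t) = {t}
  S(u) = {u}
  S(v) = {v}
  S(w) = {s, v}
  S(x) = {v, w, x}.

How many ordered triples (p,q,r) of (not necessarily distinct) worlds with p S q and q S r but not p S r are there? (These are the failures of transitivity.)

2

Enumerating: (w,s,w), (x,w,s).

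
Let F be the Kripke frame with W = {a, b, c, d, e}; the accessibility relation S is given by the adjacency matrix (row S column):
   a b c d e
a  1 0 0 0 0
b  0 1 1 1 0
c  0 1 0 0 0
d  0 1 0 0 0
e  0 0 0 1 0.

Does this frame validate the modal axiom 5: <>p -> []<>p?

No

The schema 5 characterises exactly the Euclidean frames.
Euclidean: no — b S c and b S d, but not c S d.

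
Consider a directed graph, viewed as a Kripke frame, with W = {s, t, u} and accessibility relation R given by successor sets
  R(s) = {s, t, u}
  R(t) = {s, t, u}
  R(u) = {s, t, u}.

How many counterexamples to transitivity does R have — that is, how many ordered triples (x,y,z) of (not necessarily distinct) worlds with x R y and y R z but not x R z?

0

R is transitive; there are no such tuples.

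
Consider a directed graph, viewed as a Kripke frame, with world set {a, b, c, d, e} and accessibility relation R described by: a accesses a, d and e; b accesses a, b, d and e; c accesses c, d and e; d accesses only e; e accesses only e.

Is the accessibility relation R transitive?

Transitive: yes — every two-step R-path is closed by a direct edge.

Yes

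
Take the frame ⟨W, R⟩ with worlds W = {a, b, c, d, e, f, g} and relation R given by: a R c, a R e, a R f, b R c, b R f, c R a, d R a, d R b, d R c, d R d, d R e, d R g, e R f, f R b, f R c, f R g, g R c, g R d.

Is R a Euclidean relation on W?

No

Euclidean: no — a R c and a R e, but not c R e.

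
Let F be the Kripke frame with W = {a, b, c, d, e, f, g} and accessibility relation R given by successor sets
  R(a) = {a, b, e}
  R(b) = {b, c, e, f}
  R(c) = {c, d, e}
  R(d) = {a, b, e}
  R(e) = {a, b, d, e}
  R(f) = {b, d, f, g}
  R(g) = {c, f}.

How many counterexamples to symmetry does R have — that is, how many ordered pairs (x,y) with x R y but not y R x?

8

Enumerating: (a,b), (b,c), (c,d), (c,e), (d,a), (d,b), (f,d), (g,c).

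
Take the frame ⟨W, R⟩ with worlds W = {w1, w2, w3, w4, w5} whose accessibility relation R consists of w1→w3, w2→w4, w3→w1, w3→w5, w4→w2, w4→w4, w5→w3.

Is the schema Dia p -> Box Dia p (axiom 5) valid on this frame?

No

Axiom 5 corresponds to the accessibility relation being Euclidean.
Euclidean: no — w3 R w1 and w3 R w5, but not w1 R w5.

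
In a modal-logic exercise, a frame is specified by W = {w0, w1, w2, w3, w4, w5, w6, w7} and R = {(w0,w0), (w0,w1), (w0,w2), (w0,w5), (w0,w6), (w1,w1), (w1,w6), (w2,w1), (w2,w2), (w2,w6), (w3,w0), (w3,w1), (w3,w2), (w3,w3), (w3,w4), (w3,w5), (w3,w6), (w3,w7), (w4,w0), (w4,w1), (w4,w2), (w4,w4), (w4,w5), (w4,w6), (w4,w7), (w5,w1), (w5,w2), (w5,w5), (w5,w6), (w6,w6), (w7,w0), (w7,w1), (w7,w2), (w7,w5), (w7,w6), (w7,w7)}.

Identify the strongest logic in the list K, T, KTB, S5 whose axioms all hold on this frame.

T

Reflexive (axiom T): yes — every world is R-related to itself.
Symmetric (axiom B): no — w0 R w1 but not w1 R w0.
Euclidean (axiom 5): no — w0 R w1 and w0 R w2, but not w1 R w2.
So F validates K, T; KTB would additionally require R to be symmetric. The strongest is T.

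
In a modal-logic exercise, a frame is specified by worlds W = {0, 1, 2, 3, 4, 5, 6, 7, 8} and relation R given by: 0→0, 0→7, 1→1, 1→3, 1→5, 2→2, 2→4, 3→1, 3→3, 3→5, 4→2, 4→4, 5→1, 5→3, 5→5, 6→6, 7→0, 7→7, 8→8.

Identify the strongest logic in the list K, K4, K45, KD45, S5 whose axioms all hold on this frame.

S5

Transitive (axiom 4): yes — every two-step R-path is closed by a direct edge.
Euclidean (axiom 5): yes — any two successors of a common world are R-related.
Serial (axiom D): yes — every world has a successor (e.g. 0 R 0).
Reflexive (axiom T): yes — every world is R-related to itself.
So F validates K, K4, K45, KD45, S5. The strongest is S5.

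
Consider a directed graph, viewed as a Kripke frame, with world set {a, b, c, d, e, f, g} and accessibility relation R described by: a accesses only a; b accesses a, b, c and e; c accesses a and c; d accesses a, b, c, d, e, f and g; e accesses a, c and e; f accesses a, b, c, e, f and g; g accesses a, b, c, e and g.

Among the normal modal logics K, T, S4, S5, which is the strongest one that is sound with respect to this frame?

S4

Reflexive (axiom T): yes — every world is R-related to itself.
Transitive (axiom 4): yes — every two-step R-path is closed by a direct edge.
Euclidean (axiom 5): no — b R a and b R c, but not a R c.
So F validates K, T, S4; S5 would additionally require R to be Euclidean. The strongest is S4.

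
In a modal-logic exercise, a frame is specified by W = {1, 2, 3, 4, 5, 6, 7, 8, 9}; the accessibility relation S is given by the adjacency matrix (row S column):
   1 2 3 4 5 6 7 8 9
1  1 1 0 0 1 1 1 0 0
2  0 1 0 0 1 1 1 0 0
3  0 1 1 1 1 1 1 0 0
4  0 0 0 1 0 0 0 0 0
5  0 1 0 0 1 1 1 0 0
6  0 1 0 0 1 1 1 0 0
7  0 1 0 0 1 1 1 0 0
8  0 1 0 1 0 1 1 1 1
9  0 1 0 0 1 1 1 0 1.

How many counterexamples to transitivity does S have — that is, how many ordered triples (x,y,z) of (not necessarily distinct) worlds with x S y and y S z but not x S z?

Enumerating: (8,2,5), (8,6,5), (8,7,5), (8,9,5).

4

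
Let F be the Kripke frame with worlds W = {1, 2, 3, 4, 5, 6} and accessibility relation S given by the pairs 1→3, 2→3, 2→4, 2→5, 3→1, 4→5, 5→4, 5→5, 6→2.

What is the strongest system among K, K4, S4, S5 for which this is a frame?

Transitive (axiom 4): no — 2 S 3 and 3 S 1, but not 2 S 1.
Reflexive (axiom T): no — 1 is not related to itself.
Euclidean (axiom 5): no — 2 S 3 and 2 S 4, but not 3 S 4.
So F validates K; K4 would additionally require S to be transitive. The strongest is K.

K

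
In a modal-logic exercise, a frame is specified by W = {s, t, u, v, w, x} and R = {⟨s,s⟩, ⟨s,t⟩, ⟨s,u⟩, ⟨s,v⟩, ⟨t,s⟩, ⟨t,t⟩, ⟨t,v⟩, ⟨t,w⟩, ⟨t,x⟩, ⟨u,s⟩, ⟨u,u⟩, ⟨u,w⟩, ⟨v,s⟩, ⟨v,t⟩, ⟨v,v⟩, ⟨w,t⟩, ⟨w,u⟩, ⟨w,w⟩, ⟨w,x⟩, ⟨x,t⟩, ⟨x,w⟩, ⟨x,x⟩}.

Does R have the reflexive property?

Yes

Reflexive: yes — every world is R-related to itself.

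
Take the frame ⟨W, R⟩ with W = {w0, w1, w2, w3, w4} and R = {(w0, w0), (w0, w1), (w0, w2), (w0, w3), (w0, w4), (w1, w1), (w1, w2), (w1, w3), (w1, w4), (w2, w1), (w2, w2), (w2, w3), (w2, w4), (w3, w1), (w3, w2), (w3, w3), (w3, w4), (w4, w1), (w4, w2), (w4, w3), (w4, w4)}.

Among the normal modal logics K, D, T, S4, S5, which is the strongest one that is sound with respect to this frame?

Serial (axiom D): yes — every world has a successor (e.g. w0 R w0).
Reflexive (axiom T): yes — every world is R-related to itself.
Transitive (axiom 4): yes — every two-step R-path is closed by a direct edge.
Euclidean (axiom 5): no — w0 R w1 and w0 R w0, but not w1 R w0.
So F validates K, D, T, S4; S5 would additionally require R to be Euclidean. The strongest is S4.

S4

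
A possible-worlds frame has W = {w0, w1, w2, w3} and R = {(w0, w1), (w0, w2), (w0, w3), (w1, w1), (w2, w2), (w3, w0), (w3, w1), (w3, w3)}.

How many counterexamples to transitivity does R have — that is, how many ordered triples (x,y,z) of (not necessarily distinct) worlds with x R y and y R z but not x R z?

Enumerating: (w0,w3,w0), (w3,w0,w2).

2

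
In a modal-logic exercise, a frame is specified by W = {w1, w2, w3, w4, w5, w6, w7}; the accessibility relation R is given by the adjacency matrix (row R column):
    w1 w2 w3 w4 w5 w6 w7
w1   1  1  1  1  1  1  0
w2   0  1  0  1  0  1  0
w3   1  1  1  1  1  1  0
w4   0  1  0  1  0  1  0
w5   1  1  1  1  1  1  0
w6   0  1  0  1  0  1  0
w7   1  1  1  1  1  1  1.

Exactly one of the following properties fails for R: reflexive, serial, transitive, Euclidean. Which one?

Euclidean

Reflexive: yes — every world is R-related to itself.
Serial: yes — every world has a successor (e.g. w1 R w1).
Transitive: yes — every two-step R-path is closed by a direct edge.
Euclidean: no — w1 R w2 and w1 R w3, but not w2 R w3.
Only Euclidean fails.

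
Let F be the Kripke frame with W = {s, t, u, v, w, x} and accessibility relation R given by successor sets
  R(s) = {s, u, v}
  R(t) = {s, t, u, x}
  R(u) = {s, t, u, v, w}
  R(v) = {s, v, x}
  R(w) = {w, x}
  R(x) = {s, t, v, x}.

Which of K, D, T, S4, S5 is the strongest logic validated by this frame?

Serial (axiom D): yes — every world has a successor (e.g. s R s).
Reflexive (axiom T): yes — every world is R-related to itself.
Transitive (axiom 4): no — s R u and u R t, but not s R t.
Euclidean (axiom 5): no — s R v and s R u, but not v R u.
So F validates K, D, T; S4 would additionally require R to be transitive. The strongest is T.

T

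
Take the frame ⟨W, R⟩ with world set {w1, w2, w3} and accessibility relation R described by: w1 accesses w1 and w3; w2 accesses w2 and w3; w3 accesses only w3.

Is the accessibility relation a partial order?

Yes

Reflexive: yes — every world is R-related to itself.
Transitive: yes — every two-step R-path is closed by a direct edge.
Antisymmetric: yes — no distinct pair is related both ways.
So R is a partial order.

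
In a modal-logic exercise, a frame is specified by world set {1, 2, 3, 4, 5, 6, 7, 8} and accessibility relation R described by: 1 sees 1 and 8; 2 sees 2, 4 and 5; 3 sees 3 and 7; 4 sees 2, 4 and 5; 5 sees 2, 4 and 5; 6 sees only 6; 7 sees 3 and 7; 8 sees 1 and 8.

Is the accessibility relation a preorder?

Yes

Reflexive: yes — every world is R-related to itself.
Transitive: yes — every two-step R-path is closed by a direct edge.
So R is a preorder.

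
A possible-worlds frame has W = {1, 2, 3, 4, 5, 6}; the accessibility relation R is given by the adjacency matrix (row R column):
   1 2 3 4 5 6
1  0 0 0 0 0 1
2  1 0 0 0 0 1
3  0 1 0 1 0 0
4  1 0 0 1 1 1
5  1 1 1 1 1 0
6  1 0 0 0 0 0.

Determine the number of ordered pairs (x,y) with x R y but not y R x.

Enumerating: (2,1), (2,6), (3,2), (3,4), (4,1), (4,6), (5,1), (5,2), (5,3).

9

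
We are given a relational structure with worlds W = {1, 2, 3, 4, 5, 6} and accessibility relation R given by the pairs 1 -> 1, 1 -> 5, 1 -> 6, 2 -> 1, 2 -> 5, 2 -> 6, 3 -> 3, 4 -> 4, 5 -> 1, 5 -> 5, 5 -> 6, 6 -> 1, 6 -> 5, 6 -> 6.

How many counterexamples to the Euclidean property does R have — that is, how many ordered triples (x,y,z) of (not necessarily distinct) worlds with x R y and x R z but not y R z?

R is Euclidean; there are no such tuples.

0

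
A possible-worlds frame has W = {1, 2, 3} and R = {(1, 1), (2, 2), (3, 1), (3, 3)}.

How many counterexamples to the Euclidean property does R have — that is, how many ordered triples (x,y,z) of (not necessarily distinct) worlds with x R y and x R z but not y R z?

1

Enumerating: (3,1,3).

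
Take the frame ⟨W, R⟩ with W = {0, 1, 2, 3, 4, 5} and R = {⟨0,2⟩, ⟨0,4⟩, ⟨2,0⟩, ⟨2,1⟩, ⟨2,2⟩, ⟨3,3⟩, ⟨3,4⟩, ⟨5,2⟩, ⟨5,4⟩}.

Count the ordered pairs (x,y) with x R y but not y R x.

5

Enumerating: (0,4), (2,1), (3,4), (5,2), (5,4).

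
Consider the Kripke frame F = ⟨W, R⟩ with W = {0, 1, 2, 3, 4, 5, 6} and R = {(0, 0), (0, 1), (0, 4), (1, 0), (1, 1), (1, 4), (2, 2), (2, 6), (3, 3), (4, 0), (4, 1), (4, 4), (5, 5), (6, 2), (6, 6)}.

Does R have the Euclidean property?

Yes

Euclidean: yes — any two successors of a common world are R-related.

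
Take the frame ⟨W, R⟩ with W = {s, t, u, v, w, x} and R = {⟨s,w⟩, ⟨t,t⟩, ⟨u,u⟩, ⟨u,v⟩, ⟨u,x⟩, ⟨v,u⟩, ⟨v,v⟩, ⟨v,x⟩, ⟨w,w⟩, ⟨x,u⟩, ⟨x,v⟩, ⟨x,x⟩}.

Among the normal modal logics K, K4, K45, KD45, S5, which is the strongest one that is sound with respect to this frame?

Transitive (axiom 4): yes — every two-step R-path is closed by a direct edge.
Euclidean (axiom 5): yes — any two successors of a common world are R-related.
Serial (axiom D): yes — every world has a successor (e.g. s R w).
Reflexive (axiom T): no — s is not related to itself.
So F validates K, K4, K45, KD45; S5 would additionally require R to be reflexive. The strongest is KD45.

KD45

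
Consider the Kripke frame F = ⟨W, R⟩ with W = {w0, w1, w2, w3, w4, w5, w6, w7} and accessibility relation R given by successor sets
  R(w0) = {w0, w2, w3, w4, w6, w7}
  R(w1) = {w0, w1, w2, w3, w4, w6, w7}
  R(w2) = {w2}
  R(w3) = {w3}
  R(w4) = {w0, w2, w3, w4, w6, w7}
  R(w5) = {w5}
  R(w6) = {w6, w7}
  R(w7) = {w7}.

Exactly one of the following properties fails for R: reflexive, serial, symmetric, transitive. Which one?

Reflexive: yes — every world is R-related to itself.
Serial: yes — every world has a successor (e.g. w0 R w0).
Symmetric: no — w0 R w2 but not w2 R w0.
Transitive: yes — every two-step R-path is closed by a direct edge.
Only symmetric fails.

symmetric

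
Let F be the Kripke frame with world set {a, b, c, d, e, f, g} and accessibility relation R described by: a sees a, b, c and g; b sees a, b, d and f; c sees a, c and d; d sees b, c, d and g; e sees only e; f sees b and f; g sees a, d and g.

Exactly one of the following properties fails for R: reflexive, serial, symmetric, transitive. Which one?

transitive

Reflexive: yes — every world is R-related to itself.
Serial: yes — every world has a successor (e.g. a R a).
Symmetric: yes — every pair in R has its reverse in R.
Transitive: no — a R b and b R d, but not a R d.
Only transitive fails.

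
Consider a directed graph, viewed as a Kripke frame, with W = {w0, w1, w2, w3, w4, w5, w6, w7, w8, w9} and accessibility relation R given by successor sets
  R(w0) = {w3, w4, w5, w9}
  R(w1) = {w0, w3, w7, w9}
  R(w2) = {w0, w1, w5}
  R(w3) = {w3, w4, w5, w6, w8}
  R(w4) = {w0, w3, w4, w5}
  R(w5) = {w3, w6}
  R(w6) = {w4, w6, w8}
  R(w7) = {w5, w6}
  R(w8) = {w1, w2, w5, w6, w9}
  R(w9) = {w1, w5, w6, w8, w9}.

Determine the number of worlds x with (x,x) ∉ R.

Enumerating: w0, w1, w2, w5, w7, w8.

6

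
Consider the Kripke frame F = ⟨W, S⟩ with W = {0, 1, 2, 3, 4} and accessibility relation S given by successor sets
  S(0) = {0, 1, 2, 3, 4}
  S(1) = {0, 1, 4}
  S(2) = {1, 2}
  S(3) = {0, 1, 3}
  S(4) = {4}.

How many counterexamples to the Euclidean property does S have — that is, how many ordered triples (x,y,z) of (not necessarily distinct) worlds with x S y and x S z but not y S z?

Enumerating: (0,1,2), (0,1,3), (0,2,0), (0,2,3), (0,2,4), (0,3,2), (0,3,4), (0,4,0), (0,4,1), (0,4,2), (0,4,3), (1,4,0), (1,4,1), (2,1,2), (3,1,3).

15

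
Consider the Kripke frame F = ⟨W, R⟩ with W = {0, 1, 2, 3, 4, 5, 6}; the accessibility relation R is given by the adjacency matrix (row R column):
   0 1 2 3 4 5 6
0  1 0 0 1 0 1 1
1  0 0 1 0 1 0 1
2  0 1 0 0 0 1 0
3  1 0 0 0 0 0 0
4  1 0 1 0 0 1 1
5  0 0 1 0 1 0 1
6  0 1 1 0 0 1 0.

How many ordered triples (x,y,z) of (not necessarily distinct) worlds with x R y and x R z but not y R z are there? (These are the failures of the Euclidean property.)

38

Enumerating: (0,3,3), (0,3,5), (0,3,6), (0,5,0), (0,5,3), (0,5,5), (0,6,0), (0,6,3), (0,6,6), (1,2,2), (1,2,4), (1,2,6), … and 26 more.
Total: 38.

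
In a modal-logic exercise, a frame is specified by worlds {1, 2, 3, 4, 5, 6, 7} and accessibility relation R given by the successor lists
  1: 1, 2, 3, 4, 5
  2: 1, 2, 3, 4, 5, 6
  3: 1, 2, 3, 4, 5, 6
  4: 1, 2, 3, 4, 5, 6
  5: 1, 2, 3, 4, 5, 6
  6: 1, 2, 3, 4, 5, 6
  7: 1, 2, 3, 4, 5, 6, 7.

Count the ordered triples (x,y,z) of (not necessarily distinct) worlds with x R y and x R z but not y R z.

12

Enumerating: (2,1,6), (3,1,6), (4,1,6), (5,1,6), (6,1,6), (7,1,6), (7,1,7), (7,2,7), (7,3,7), (7,4,7), (7,5,7), (7,6,7).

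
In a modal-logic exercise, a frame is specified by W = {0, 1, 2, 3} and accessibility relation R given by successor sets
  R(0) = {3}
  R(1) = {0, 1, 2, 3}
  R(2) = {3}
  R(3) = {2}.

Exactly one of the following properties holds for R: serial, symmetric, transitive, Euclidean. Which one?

serial

Serial: yes — every world has a successor (e.g. 0 R 3).
Symmetric: no — 0 R 3 but not 3 R 0.
Transitive: no — 0 R 3 and 3 R 2, but not 0 R 2.
Euclidean: no — 1 R 0 and 1 R 2, but not 0 R 2.
Only serial holds.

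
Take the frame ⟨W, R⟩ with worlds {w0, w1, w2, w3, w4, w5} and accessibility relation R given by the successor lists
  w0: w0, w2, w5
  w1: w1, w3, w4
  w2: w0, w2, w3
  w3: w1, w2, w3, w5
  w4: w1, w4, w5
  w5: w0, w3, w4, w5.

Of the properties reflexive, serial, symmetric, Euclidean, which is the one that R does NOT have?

Reflexive: yes — every world is R-related to itself.
Serial: yes — every world has a successor (e.g. w0 R w0).
Symmetric: yes — every pair in R has its reverse in R.
Euclidean: no — w0 R w2 and w0 R w5, but not w2 R w5.
Only Euclidean fails.

Euclidean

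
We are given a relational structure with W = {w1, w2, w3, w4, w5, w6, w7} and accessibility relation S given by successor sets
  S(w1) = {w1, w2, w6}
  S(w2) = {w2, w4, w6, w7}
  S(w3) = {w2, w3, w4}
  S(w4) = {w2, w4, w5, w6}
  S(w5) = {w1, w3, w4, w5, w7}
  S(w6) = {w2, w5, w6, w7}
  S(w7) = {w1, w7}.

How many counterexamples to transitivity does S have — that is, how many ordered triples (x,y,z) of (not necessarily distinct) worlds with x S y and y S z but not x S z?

Enumerating: (w1,w2,w4), (w1,w2,w7), (w1,w6,w5), (w1,w6,w7), (w2,w4,w5), (w2,w6,w5), (w2,w7,w1), (w3,w2,w6), (w3,w2,w7), (w3,w4,w5), (w3,w4,w6), (w4,w2,w7), … and 16 more.
Total: 28.

28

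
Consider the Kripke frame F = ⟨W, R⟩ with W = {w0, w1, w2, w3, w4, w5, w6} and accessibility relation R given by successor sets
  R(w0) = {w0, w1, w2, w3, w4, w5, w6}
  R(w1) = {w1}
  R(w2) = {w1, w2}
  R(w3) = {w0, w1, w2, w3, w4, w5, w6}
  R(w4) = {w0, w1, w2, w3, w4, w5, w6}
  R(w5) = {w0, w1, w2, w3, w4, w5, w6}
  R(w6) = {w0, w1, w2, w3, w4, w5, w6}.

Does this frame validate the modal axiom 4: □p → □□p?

Yes

By correspondence theory, 4 is valid on a frame iff R is transitive.
Transitive: yes — every two-step R-path is closed by a direct edge.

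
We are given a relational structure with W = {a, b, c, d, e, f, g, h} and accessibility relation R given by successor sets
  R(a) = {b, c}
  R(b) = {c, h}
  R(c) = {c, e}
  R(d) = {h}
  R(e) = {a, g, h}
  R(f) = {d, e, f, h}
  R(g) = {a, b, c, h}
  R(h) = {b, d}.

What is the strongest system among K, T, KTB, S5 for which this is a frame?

Reflexive (axiom T): no — a is not related to itself.
Symmetric (axiom B): no — a R b but not b R a.
Euclidean (axiom 5): no — a R c and a R b, but not c R b.
So F validates K; T would additionally require R to be reflexive. The strongest is K.

K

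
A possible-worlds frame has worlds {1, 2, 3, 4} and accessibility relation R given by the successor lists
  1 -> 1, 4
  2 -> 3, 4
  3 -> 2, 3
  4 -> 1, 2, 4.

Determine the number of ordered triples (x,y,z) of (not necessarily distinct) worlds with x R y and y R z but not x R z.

6

Enumerating: (1,4,2), (2,3,2), (2,4,1), (2,4,2), (3,2,4), (4,2,3).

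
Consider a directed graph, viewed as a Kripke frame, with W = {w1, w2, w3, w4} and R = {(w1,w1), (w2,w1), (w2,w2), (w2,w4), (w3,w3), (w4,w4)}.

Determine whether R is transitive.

Transitive: yes — every two-step R-path is closed by a direct edge.

Yes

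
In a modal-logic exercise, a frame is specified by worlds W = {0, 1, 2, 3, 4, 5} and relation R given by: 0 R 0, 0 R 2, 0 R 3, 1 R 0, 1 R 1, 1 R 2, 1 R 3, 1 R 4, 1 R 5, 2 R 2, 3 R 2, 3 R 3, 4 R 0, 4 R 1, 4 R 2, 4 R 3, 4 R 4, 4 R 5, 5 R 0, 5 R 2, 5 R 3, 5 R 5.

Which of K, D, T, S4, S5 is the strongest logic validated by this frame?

S4

Serial (axiom D): yes — every world has a successor (e.g. 0 R 0).
Reflexive (axiom T): yes — every world is R-related to itself.
Transitive (axiom 4): yes — every two-step R-path is closed by a direct edge.
Euclidean (axiom 5): no — 0 R 2 and 0 R 3, but not 2 R 3.
So F validates K, D, T, S4; S5 would additionally require R to be Euclidean. The strongest is S4.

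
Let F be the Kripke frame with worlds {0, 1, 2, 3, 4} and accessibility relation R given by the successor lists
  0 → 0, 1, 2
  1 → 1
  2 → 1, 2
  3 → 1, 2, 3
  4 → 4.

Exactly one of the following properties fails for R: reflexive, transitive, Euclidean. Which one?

Euclidean

Reflexive: yes — every world is R-related to itself.
Transitive: yes — every two-step R-path is closed by a direct edge.
Euclidean: no — 0 R 1 and 0 R 2, but not 1 R 2.
Only Euclidean fails.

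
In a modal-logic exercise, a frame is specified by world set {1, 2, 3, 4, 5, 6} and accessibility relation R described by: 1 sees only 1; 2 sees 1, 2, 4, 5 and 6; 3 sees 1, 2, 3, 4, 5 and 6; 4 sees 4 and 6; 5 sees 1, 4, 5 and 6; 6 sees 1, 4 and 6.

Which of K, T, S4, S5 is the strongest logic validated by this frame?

Reflexive (axiom T): yes — every world is R-related to itself.
Transitive (axiom 4): no — 4 R 6 and 6 R 1, but not 4 R 1.
Euclidean (axiom 5): no — 2 R 1 and 2 R 4, but not 1 R 4.
So F validates K, T; S4 would additionally require R to be transitive. The strongest is T.

T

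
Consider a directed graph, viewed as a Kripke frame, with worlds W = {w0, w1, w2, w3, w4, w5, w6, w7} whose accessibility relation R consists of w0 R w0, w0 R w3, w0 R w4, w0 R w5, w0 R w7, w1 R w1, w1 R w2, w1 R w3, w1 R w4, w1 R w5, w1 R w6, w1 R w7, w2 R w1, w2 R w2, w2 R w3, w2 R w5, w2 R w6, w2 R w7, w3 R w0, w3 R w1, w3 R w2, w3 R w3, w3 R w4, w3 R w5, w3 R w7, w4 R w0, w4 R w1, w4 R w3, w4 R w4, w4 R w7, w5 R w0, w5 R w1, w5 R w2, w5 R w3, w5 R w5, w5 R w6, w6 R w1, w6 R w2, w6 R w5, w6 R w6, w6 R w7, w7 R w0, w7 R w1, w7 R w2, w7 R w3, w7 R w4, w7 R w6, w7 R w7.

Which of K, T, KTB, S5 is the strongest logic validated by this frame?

Reflexive (axiom T): yes — every world is R-related to itself.
Symmetric (axiom B): yes — every pair in R has its reverse in R.
Euclidean (axiom 5): no — w0 R w4 and w0 R w5, but not w4 R w5.
So F validates K, T, KTB; S5 would additionally require R to be Euclidean. The strongest is KTB.

KTB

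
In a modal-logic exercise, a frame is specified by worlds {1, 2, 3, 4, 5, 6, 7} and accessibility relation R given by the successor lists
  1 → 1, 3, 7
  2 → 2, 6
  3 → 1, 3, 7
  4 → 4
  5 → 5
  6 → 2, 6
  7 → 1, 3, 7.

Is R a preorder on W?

Yes

Reflexive: yes — every world is R-related to itself.
Transitive: yes — every two-step R-path is closed by a direct edge.
So R is a preorder.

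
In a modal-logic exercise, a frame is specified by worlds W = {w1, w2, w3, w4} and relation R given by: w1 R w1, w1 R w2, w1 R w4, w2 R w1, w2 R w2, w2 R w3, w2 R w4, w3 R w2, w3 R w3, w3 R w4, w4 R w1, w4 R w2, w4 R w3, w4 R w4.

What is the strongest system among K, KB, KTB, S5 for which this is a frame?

Symmetric (axiom B): yes — every pair in R has its reverse in R.
Reflexive (axiom T): yes — every world is R-related to itself.
Euclidean (axiom 5): no — w2 R w1 and w2 R w3, but not w1 R w3.
So F validates K, KB, KTB; S5 would additionally require R to be Euclidean. The strongest is KTB.

KTB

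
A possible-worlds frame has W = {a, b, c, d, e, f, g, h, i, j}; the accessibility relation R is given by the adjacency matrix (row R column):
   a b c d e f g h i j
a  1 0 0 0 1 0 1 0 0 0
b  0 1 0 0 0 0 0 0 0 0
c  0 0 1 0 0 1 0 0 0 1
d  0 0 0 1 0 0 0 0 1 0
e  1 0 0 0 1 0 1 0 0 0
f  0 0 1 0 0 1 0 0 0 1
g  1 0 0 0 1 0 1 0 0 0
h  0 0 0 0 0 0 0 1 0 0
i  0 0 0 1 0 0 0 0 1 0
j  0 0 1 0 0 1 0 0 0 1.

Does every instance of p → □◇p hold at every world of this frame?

Yes

The schema B characterises exactly the symmetric frames.
Symmetric: yes — every pair in R has its reverse in R.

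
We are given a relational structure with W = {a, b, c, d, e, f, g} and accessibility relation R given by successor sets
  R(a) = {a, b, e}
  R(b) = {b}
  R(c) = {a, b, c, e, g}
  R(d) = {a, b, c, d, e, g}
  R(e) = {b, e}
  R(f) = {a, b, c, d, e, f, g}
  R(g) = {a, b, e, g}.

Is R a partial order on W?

Yes

Reflexive: yes — every world is R-related to itself.
Transitive: yes — every two-step R-path is closed by a direct edge.
Antisymmetric: yes — no distinct pair is related both ways.
So R is a partial order.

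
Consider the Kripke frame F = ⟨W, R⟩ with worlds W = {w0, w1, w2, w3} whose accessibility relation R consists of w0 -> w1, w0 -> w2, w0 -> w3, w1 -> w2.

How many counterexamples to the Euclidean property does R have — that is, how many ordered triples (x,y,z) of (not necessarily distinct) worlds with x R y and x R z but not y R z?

9

Enumerating: (w0,w1,w1), (w0,w1,w3), (w0,w2,w1), (w0,w2,w2), (w0,w2,w3), (w0,w3,w1), (w0,w3,w2), (w0,w3,w3), (w1,w2,w2).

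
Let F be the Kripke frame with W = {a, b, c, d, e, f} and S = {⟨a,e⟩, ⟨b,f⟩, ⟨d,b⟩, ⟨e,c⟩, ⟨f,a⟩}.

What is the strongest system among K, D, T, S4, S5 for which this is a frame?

K

Serial (axiom D): no — c has no S-successor.
Reflexive (axiom T): no — a is not related to itself.
Transitive (axiom 4): no — a S e and e S c, but not a S c.
Euclidean (axiom 5): no — a S e and a S e, but not e S e.
So F validates K; D would additionally require S to be serial. The strongest is K.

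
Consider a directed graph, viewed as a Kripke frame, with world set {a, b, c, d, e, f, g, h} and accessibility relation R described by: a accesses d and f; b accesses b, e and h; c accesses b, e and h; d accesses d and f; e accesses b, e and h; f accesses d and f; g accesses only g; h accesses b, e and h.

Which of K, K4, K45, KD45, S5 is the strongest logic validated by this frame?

KD45

Transitive (axiom 4): yes — every two-step R-path is closed by a direct edge.
Euclidean (axiom 5): yes — any two successors of a common world are R-related.
Serial (axiom D): yes — every world has a successor (e.g. a R d).
Reflexive (axiom T): no — a is not related to itself.
So F validates K, K4, K45, KD45; S5 would additionally require R to be reflexive. The strongest is KD45.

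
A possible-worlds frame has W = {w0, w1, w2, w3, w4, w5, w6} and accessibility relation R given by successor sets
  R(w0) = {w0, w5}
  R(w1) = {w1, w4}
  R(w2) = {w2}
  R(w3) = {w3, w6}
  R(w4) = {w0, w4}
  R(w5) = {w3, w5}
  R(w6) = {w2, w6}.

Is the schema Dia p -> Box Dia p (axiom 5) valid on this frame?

No

Axiom 5 corresponds to the accessibility relation being Euclidean.
Euclidean: no — w0 R w5 and w0 R w0, but not w5 R w0.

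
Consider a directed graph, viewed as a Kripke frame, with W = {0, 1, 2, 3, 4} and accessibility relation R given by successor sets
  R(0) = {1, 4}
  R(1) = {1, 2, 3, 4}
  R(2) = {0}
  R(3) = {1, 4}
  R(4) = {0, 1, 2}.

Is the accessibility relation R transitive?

No

Transitive: no — 0 R 1 and 1 R 2, but not 0 R 2.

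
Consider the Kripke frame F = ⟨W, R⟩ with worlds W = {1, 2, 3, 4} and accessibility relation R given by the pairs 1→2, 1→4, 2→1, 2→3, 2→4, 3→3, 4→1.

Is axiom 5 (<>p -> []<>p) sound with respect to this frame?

By correspondence theory, 5 is valid on a frame iff R is Euclidean.
Euclidean: no — 1 R 4 and 1 R 2, but not 4 R 2.

No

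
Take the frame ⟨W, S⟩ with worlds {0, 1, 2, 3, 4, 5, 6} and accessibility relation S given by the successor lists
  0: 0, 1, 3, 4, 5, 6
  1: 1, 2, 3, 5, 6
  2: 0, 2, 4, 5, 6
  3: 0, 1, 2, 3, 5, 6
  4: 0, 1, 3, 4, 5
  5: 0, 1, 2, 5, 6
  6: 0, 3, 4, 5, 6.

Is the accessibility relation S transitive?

Transitive: no — 0 S 1 and 1 S 2, but not 0 S 2.

No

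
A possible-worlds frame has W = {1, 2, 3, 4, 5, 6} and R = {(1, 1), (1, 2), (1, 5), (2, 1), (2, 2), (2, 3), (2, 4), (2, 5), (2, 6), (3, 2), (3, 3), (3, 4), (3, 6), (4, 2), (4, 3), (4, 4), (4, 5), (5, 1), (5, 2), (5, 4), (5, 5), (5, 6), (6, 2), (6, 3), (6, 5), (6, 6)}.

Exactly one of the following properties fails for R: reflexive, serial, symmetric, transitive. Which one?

transitive

Reflexive: yes — every world is R-related to itself.
Serial: yes — every world has a successor (e.g. 1 R 1).
Symmetric: yes — every pair in R has its reverse in R.
Transitive: no — 1 R 2 and 2 R 3, but not 1 R 3.
Only transitive fails.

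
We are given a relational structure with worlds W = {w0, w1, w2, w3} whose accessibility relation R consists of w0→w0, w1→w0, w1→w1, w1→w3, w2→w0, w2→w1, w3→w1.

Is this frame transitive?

No

Transitive: no — w2 R w1 and w1 R w3, but not w2 R w3.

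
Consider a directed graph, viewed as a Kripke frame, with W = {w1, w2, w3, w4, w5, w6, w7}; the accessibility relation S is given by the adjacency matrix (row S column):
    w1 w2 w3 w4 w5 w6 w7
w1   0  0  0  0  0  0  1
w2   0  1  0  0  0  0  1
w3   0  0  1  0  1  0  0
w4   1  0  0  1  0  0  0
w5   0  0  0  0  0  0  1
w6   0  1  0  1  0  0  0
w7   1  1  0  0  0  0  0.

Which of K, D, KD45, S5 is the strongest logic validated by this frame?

Serial (axiom D): yes — every world has a successor (e.g. w1 S w7).
Euclidean (axiom 5): no — w6 S w2 and w6 S w4, but not w2 S w4.
Transitive (axiom 4): no — w1 S w7 and w7 S w2, but not w1 S w2.
Reflexive (axiom T): no — w1 is not related to itself.
So F validates K, D; KD45 would additionally require S to be Euclidean and transitive. The strongest is D.

D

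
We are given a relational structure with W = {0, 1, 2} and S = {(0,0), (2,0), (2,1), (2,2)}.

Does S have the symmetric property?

No

Symmetric: no — 2 S 0 but not 0 S 2.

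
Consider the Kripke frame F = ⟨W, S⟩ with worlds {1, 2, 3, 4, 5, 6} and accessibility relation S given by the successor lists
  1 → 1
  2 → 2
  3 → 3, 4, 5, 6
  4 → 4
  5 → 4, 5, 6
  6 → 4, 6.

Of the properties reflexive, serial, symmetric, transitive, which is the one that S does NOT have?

symmetric

Reflexive: yes — every world is S-related to itself.
Serial: yes — every world has a successor (e.g. 1 S 1).
Symmetric: no — 3 S 4 but not 4 S 3.
Transitive: yes — every two-step S-path is closed by a direct edge.
Only symmetric fails.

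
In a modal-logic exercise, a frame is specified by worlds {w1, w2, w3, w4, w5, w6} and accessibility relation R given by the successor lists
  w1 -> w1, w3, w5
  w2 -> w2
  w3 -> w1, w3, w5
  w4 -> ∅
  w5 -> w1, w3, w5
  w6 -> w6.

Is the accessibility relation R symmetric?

Yes

Symmetric: yes — every pair in R has its reverse in R.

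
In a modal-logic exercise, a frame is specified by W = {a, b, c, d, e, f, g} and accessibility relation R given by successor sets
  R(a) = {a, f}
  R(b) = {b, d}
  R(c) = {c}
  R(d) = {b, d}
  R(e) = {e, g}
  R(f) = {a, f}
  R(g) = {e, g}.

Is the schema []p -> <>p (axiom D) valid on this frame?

Yes

The schema D characterises exactly the serial frames.
Serial: yes — every world has a successor (e.g. a R a).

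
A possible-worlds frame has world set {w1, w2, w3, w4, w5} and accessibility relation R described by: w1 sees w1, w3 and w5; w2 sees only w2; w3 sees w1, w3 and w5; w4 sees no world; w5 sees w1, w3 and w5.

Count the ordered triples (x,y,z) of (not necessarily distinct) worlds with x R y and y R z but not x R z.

0

R is transitive; there are no such tuples.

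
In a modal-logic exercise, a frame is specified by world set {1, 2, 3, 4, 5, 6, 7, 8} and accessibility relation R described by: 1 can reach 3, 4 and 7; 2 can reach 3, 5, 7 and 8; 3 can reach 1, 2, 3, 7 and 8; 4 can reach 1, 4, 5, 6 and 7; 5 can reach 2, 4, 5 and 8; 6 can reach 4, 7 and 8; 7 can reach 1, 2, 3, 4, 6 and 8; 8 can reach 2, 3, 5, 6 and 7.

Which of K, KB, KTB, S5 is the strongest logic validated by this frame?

Symmetric (axiom B): yes — every pair in R has its reverse in R.
Reflexive (axiom T): no — 1 is not related to itself.
Euclidean (axiom 5): no — 1 R 3 and 1 R 4, but not 3 R 4.
So F validates K, KB; KTB would additionally require R to be reflexive. The strongest is KB.

KB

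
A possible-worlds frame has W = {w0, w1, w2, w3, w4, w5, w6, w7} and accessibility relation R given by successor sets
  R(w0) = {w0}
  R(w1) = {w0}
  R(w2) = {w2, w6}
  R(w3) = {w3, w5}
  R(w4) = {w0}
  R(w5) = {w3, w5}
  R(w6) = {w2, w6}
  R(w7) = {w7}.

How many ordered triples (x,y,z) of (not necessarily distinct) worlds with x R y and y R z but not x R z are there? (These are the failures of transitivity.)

R is transitive; there are no such tuples.

0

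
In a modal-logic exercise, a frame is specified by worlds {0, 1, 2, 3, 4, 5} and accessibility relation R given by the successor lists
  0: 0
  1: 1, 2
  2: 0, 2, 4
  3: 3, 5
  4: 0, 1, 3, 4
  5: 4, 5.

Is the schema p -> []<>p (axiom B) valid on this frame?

No

The schema B characterises exactly the symmetric frames.
Symmetric: no — 1 R 2 but not 2 R 1.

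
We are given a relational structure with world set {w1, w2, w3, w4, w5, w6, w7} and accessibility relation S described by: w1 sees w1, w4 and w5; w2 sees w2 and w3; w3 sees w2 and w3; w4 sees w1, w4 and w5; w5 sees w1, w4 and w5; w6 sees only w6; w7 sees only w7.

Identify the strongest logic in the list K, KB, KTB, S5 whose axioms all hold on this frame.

Symmetric (axiom B): yes — every pair in S has its reverse in S.
Reflexive (axiom T): yes — every world is S-related to itself.
Euclidean (axiom 5): yes — any two successors of a common world are S-related.
So F validates K, KB, KTB, S5. The strongest is S5.

S5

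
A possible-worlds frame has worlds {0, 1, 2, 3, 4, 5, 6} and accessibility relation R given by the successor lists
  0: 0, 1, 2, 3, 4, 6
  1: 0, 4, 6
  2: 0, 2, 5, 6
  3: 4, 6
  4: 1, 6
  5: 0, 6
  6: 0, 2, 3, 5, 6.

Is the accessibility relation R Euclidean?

No

Euclidean: no — 0 R 1 and 0 R 2, but not 1 R 2.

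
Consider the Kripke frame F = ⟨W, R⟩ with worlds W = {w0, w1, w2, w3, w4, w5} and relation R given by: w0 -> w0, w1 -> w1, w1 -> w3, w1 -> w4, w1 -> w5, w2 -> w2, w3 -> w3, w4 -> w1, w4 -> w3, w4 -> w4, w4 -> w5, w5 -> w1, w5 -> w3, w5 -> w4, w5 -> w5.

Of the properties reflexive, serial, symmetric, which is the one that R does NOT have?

symmetric

Reflexive: yes — every world is R-related to itself.
Serial: yes — every world has a successor (e.g. w0 R w0).
Symmetric: no — w1 R w3 but not w3 R w1.
Only symmetric fails.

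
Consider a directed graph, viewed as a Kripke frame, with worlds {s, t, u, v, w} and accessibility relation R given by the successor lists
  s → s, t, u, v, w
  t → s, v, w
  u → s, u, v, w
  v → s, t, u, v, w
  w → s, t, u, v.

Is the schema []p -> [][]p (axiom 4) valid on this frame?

The schema 4 characterises exactly the transitive frames.
Transitive: no — t R s and s R u, but not t R u.

No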